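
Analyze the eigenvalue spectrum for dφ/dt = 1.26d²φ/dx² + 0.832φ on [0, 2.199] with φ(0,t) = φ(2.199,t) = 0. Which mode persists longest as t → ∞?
Eigenvalues: λₙ = 1.26n²π²/2.199² - 0.832.
First three modes:
  n=1: λ₁ = 1.26π²/2.199² - 0.832 ≈ 1.74
  n=2: λ₂ = 5.04π²/2.199² - 0.832 ≈ 9.455
  n=3: λ₃ = 11.34π²/2.199² - 0.832 ≈ 22.313
Since 1.26π²/2.199² ≈ 2.572 > 0.832, all λₙ > 0.
The n=1 mode decays slowest → dominates as t → ∞.
Asymptotic: φ ~ c₁ sin(πx/2.199) e^{-λ₁t} with decay rate λ₁ ≈ 1.74.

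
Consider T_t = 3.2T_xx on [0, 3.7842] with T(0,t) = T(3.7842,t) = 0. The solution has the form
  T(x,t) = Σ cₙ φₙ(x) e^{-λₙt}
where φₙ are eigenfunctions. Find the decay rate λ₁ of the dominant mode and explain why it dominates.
Eigenvalues: λₙ = 3.2n²π²/3.7842².
First three modes:
  n=1: λ₁ = 3.2π²/3.7842² ≈ 2.205
  n=2: λ₂ = 12.8π²/3.7842² ≈ 8.822 (4× faster decay)
  n=3: λ₃ = 28.8π²/3.7842² ≈ 19.849 (9× faster decay)
As t → ∞, higher modes decay exponentially faster. The n=1 mode dominates: T ~ c₁ sin(πx/3.7842) e^{-λ₁t}.
Decay rate: λ₁ = 3.2π²/3.7842² ≈ 2.205.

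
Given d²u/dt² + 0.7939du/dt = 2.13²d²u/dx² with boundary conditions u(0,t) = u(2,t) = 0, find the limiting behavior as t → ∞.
u → 0. Damping (γ=0.7939) dissipates energy; oscillations decay exponentially.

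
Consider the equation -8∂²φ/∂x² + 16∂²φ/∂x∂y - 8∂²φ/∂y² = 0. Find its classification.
Parabolic. (A = -8, B = 16, C = -8 gives B² - 4AC = 0.)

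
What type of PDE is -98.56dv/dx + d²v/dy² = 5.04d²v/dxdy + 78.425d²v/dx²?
Rewriting in standard form: -78.425d²v/dx² - 5.04d²v/dxdy + d²v/dy² - 98.56dv/dx = 0. With A = -78.425, B = -5.04, C = 1, the discriminant is 339.1016. This is a hyperbolic PDE.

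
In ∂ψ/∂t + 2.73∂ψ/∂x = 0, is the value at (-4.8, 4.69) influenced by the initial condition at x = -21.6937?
No. Only data at x = -17.6037 affects (-4.8, 4.69). Advection has one-way propagation along characteristics.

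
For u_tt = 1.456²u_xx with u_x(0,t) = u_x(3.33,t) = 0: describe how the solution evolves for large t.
u oscillates about a mean that drifts linearly in t (generically unbounded; no decay). There is no damping, so the nonconstant modes persist as standing waves (energy conserved, no decay). But with Neumann conditions at both ends the constant mode has eigenvalue 0: the spatial mean M(t) of u satisfies M'' = 0, so M(t) = M(0) + M'(0)·t. Unless the initial velocity has zero mean (∫u_t(x,0)dx = 0), the solution grows linearly in t (unbounded, though not exponentially); if it does have zero mean, the solution stays bounded and simply oscillates.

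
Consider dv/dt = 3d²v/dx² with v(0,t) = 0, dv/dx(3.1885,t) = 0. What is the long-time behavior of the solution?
As t → ∞, v → 0. Heat escapes through the Dirichlet boundary.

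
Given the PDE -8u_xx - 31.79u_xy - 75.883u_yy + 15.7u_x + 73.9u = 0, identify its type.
The second-order coefficients are A = -8, B = -31.79, C = -75.883. Since B² - 4AC = -1417.6519 < 0, this is an elliptic PDE.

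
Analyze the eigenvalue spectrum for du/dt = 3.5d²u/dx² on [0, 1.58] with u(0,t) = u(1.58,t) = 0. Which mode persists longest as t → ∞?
Eigenvalues: λₙ = 3.5n²π²/1.58².
First three modes:
  n=1: λ₁ = 3.5π²/1.58² ≈ 13.837
  n=2: λ₂ = 14π²/1.58² ≈ 55.349 (4× faster decay)
  n=3: λ₃ = 31.5π²/1.58² ≈ 124.536 (9× faster decay)
As t → ∞, higher modes decay exponentially faster. The n=1 mode dominates: u ~ c₁ sin(πx/1.58) e^{-λ₁t}.
Decay rate: λ₁ = 3.5π²/1.58² ≈ 13.837.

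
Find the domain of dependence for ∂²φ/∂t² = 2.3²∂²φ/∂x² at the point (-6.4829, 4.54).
Domain of dependence: [-16.9249, 3.9591]. Signals travel at speed 2.3, so data within |x - -6.4829| ≤ 2.3·4.54 = 10.442 can reach the point.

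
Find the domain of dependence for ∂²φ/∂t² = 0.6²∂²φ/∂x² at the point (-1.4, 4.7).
Domain of dependence: [-4.22, 1.42]. Signals travel at speed 0.6, so data within |x - -1.4| ≤ 0.6·4.7 = 2.82 can reach the point.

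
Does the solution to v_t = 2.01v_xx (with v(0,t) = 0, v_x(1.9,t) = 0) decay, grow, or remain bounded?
v → 0. Heat escapes through the Dirichlet boundary.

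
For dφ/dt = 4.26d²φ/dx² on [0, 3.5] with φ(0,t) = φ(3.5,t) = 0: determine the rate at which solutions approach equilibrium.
Eigenvalues: λₙ = 4.26n²π²/3.5².
First three modes:
  n=1: λ₁ = 4.26π²/3.5² ≈ 3.432
  n=2: λ₂ = 17.04π²/3.5² ≈ 13.729 (4× faster decay)
  n=3: λ₃ = 38.34π²/3.5² ≈ 30.89 (9× faster decay)
As t → ∞, higher modes decay exponentially faster. The n=1 mode dominates: φ ~ c₁ sin(πx/3.5) e^{-λ₁t}.
Decay rate: λ₁ = 4.26π²/3.5² ≈ 3.432.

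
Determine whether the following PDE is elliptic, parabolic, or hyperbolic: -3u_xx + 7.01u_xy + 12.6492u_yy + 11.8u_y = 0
Coefficients: A = -3, B = 7.01, C = 12.6492. B² - 4AC = 200.9305, which is positive, so the equation is hyperbolic.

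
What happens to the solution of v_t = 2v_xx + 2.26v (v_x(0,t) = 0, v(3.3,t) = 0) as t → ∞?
v grows unboundedly. Reaction dominates diffusion (r=2.26 > κπ²/(4L²)≈0.45); solution grows exponentially.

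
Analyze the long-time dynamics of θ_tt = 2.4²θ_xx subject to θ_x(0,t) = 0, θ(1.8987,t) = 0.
Long-time behavior: θ oscillates (no decay). Energy is conserved; the solution oscillates indefinitely as standing waves.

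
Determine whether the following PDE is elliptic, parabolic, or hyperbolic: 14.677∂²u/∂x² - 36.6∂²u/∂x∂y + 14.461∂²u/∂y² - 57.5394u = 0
Coefficients: A = 14.677, B = -36.6, C = 14.461. B² - 4AC = 490.583612, which is positive, so the equation is hyperbolic.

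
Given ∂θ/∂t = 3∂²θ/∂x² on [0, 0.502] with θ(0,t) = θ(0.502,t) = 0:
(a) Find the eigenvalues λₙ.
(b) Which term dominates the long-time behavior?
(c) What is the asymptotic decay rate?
Eigenvalues: λₙ = 3n²π²/0.502².
First three modes:
  n=1: λ₁ = 3π²/0.502² ≈ 117.493
  n=2: λ₂ = 12π²/0.502² ≈ 469.974 (4× faster decay)
  n=3: λ₃ = 27π²/0.502² ≈ 1057.441 (9× faster decay)
As t → ∞, higher modes decay exponentially faster. The n=1 mode dominates: θ ~ c₁ sin(πx/0.502) e^{-λ₁t}.
Decay rate: λ₁ = 3π²/0.502² ≈ 117.493.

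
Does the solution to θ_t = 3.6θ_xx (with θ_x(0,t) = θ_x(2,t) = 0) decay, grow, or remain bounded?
θ → constant (steady state). Heat is conserved (no flux at boundaries); solution approaches the spatial average.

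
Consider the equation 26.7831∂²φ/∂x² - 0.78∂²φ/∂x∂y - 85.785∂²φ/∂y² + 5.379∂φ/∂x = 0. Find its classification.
Hyperbolic. (A = 26.7831, B = -0.78, C = -85.785 gives B² - 4AC = 9190.961334.)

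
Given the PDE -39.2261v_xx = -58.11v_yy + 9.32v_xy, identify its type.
Rewriting in standard form: -39.2261v_xx - 9.32v_xy + 58.11v_yy = 0. The second-order coefficients are A = -39.2261, B = -9.32, C = 58.11. Since B² - 4AC = 9204.577084 > 0, this is a hyperbolic PDE.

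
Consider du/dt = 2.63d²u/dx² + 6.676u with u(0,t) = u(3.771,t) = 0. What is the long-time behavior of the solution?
As t → ∞, u grows unboundedly. Reaction dominates diffusion (r=6.676 > κπ²/L²≈1.83); solution grows exponentially.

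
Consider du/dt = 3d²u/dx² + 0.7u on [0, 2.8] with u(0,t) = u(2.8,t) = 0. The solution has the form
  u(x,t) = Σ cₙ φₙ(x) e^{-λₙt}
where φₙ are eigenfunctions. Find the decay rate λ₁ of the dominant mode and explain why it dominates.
Eigenvalues: λₙ = 3n²π²/2.8² - 0.7.
First three modes:
  n=1: λ₁ = 3π²/2.8² - 0.7 ≈ 3.077
  n=2: λ₂ = 12π²/2.8² - 0.7 ≈ 14.407
  n=3: λ₃ = 27π²/2.8² - 0.7 ≈ 33.29
Since 3π²/2.8² ≈ 3.777 > 0.7, all λₙ > 0.
The n=1 mode decays slowest → dominates as t → ∞.
Asymptotic: u ~ c₁ sin(πx/2.8) e^{-λ₁t} with decay rate λ₁ ≈ 3.077.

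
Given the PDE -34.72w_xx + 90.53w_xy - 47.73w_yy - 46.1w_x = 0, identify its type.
The second-order coefficients are A = -34.72, B = 90.53, C = -47.73. Since B² - 4AC = 1566.9385 > 0, this is a hyperbolic PDE.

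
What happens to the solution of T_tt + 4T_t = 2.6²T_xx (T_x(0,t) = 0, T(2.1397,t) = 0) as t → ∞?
T → 0. Damping (γ=4) dissipates energy; oscillations decay exponentially.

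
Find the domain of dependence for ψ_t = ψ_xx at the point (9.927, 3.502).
The entire real line. The heat equation has infinite propagation speed: any initial disturbance instantly affects all points (though exponentially small far away).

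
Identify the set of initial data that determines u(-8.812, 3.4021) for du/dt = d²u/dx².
The entire real line. The heat equation has infinite propagation speed: any initial disturbance instantly affects all points (though exponentially small far away).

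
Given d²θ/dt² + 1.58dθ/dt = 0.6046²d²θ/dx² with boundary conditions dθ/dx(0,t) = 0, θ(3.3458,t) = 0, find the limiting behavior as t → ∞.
θ → 0. Damping (γ=1.58) dissipates energy; oscillations decay exponentially.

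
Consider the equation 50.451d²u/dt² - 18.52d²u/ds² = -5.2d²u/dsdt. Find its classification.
Rewriting in standard form: -18.52d²u/ds² + 5.2d²u/dsdt + 50.451d²u/dt² = 0. Hyperbolic. (A = -18.52, B = 5.2, C = 50.451 gives B² - 4AC = 3764.45008.)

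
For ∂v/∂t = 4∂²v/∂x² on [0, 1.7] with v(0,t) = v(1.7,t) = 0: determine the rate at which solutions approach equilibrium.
Eigenvalues: λₙ = 4n²π²/1.7².
First three modes:
  n=1: λ₁ = 4π²/1.7² ≈ 13.66
  n=2: λ₂ = 16π²/1.7² ≈ 54.641 (4× faster decay)
  n=3: λ₃ = 36π²/1.7² ≈ 122.943 (9× faster decay)
As t → ∞, higher modes decay exponentially faster. The n=1 mode dominates: v ~ c₁ sin(πx/1.7) e^{-λ₁t}.
Decay rate: λ₁ = 4π²/1.7² ≈ 13.66.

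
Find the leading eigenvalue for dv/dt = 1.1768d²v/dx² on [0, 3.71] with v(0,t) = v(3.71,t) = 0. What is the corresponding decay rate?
Eigenvalues: λₙ = 1.1768n²π²/3.71².
First three modes:
  n=1: λ₁ = 1.1768π²/3.71² ≈ 0.844
  n=2: λ₂ = 4.7072π²/3.71² ≈ 3.375 (4× faster decay)
  n=3: λ₃ = 10.5912π²/3.71² ≈ 7.594 (9× faster decay)
As t → ∞, higher modes decay exponentially faster. The n=1 mode dominates: v ~ c₁ sin(πx/3.71) e^{-λ₁t}.
Decay rate: λ₁ = 1.1768π²/3.71² ≈ 0.844.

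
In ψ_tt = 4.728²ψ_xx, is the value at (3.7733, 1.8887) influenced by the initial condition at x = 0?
Yes. The domain of dependence is [-5.1564736, 12.7030736], and 0 ∈ [-5.1564736, 12.7030736].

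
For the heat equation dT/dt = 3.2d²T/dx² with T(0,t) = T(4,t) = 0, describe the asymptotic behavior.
T → 0. Heat diffuses out through both boundaries.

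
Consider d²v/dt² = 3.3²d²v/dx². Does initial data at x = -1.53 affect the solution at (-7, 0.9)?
No. The domain of dependence is [-9.97, -4.03], and -1.53 is outside this interval.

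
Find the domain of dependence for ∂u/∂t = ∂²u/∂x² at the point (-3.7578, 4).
The entire real line. The heat equation has infinite propagation speed: any initial disturbance instantly affects all points (though exponentially small far away).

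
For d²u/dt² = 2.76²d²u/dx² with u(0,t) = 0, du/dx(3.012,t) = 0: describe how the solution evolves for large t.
u oscillates (no decay). Energy is conserved; the solution oscillates indefinitely as standing waves.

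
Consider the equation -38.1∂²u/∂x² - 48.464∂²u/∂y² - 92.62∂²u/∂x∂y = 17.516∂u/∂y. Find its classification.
Rewriting in standard form: -38.1∂²u/∂x² - 92.62∂²u/∂x∂y - 48.464∂²u/∂y² - 17.516∂u/∂y = 0. Hyperbolic. (A = -38.1, B = -92.62, C = -48.464 gives B² - 4AC = 1192.5508.)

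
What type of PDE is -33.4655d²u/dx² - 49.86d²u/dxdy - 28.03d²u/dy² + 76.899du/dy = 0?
With A = -33.4655, B = -49.86, C = -28.03, the discriminant is -1266.13226. This is an elliptic PDE.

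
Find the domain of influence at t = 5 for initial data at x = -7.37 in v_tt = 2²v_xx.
Domain of influence: [-17.37, 2.63]. Data at x = -7.37 spreads outward at speed 2.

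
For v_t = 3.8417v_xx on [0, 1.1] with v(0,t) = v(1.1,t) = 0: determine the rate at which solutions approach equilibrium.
Eigenvalues: λₙ = 3.8417n²π²/1.1².
First three modes:
  n=1: λ₁ = 3.8417π²/1.1² ≈ 31.336
  n=2: λ₂ = 15.3668π²/1.1² ≈ 125.342 (4× faster decay)
  n=3: λ₃ = 34.5753π²/1.1² ≈ 282.02 (9× faster decay)
As t → ∞, higher modes decay exponentially faster. The n=1 mode dominates: v ~ c₁ sin(πx/1.1) e^{-λ₁t}.
Decay rate: λ₁ = 3.8417π²/1.1² ≈ 31.336.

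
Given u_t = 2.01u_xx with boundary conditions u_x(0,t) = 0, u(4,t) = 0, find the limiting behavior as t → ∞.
u → 0. Heat escapes through the Dirichlet boundary.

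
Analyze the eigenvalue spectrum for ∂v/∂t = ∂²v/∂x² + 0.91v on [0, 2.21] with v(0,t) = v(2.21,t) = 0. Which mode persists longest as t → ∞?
Eigenvalues: λₙ = n²π²/2.21² - 0.91.
First three modes:
  n=1: λ₁ = π²/2.21² - 0.91 ≈ 1.111
  n=2: λ₂ = 4π²/2.21² - 0.91 ≈ 7.173
  n=3: λ₃ = 9π²/2.21² - 0.91 ≈ 17.277
Since π²/2.21² ≈ 2.021 > 0.91, all λₙ > 0.
The n=1 mode decays slowest → dominates as t → ∞.
Asymptotic: v ~ c₁ sin(πx/2.21) e^{-λ₁t} with decay rate λ₁ ≈ 1.111.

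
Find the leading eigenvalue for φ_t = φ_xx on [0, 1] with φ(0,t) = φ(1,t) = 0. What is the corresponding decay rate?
Eigenvalues: λₙ = n²π².
First three modes:
  n=1: λ₁ = π² ≈ 9.87
  n=2: λ₂ = 4π² ≈ 39.478 (4× faster decay)
  n=3: λ₃ = 9π² ≈ 88.826 (9× faster decay)
As t → ∞, higher modes decay exponentially faster. The n=1 mode dominates: φ ~ c₁ sin(πx) e^{-λ₁t}.
Decay rate: λ₁ = π² ≈ 9.87.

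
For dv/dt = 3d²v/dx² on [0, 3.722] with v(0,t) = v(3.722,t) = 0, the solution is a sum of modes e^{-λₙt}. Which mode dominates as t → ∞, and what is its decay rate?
Eigenvalues: λₙ = 3n²π²/3.722².
First three modes:
  n=1: λ₁ = 3π²/3.722² ≈ 2.137
  n=2: λ₂ = 12π²/3.722² ≈ 8.549 (4× faster decay)
  n=3: λ₃ = 27π²/3.722² ≈ 19.236 (9× faster decay)
As t → ∞, higher modes decay exponentially faster. The n=1 mode dominates: v ~ c₁ sin(πx/3.722) e^{-λ₁t}.
Decay rate: λ₁ = 3π²/3.722² ≈ 2.137.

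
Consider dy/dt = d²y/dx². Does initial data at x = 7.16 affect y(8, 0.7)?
Yes, for any finite x. The heat equation has infinite propagation speed, so all initial data affects all points at any t > 0.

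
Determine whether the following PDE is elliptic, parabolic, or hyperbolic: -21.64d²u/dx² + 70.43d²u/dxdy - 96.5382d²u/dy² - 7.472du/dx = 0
Coefficients: A = -21.64, B = 70.43, C = -96.5382. B² - 4AC = -3395.961692, which is negative, so the equation is elliptic.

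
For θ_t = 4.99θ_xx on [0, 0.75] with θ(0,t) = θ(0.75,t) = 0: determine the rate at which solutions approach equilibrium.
Eigenvalues: λₙ = 4.99n²π²/0.75².
First three modes:
  n=1: λ₁ = 4.99π²/0.75² ≈ 87.554
  n=2: λ₂ = 19.96π²/0.75² ≈ 350.217 (4× faster decay)
  n=3: λ₃ = 44.91π²/0.75² ≈ 787.989 (9× faster decay)
As t → ∞, higher modes decay exponentially faster. The n=1 mode dominates: θ ~ c₁ sin(πx/0.75) e^{-λ₁t}.
Decay rate: λ₁ = 4.99π²/0.75² ≈ 87.554.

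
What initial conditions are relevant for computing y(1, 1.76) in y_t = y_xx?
The entire real line. The heat equation has infinite propagation speed: any initial disturbance instantly affects all points (though exponentially small far away).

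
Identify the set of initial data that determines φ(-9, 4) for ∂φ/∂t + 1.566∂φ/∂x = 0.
A single point: x = -15.264. The characteristic through (-9, 4) is x - 1.566t = const, so x = -9 - 1.566·4 = -15.264.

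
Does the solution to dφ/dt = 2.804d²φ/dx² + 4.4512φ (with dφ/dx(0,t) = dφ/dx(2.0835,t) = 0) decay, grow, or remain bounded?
φ grows unboundedly. With Neumann BCs the constant mode has diffusion eigenvalue 0, so any r > 0 makes it grow like e^(4.4512t); solution grows exponentially.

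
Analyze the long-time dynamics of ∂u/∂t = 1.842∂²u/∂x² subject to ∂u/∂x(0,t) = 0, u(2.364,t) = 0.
Long-time behavior: u → 0. Heat escapes through the Dirichlet boundary.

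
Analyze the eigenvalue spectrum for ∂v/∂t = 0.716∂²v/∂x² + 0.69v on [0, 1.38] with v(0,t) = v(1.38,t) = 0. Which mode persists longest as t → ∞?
Eigenvalues: λₙ = 0.716n²π²/1.38² - 0.69.
First three modes:
  n=1: λ₁ = 0.716π²/1.38² - 0.69 ≈ 3.021
  n=2: λ₂ = 2.864π²/1.38² - 0.69 ≈ 14.153
  n=3: λ₃ = 6.444π²/1.38² - 0.69 ≈ 32.706
Since 0.716π²/1.38² ≈ 3.711 > 0.69, all λₙ > 0.
The n=1 mode decays slowest → dominates as t → ∞.
Asymptotic: v ~ c₁ sin(πx/1.38) e^{-λ₁t} with decay rate λ₁ ≈ 3.021.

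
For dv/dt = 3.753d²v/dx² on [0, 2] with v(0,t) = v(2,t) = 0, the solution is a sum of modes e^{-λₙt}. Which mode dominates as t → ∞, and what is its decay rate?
Eigenvalues: λₙ = 3.753n²π²/2².
First three modes:
  n=1: λ₁ = 3.753π²/2² ≈ 9.26
  n=2: λ₂ = 15.012π²/2² ≈ 37.041 (4× faster decay)
  n=3: λ₃ = 33.777π²/2² ≈ 83.341 (9× faster decay)
As t → ∞, higher modes decay exponentially faster. The n=1 mode dominates: v ~ c₁ sin(πx/2) e^{-λ₁t}.
Decay rate: λ₁ = 3.753π²/2² ≈ 9.26.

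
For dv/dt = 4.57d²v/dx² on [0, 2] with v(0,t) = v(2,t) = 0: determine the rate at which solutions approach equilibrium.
Eigenvalues: λₙ = 4.57n²π²/2².
First three modes:
  n=1: λ₁ = 4.57π²/2² ≈ 11.276
  n=2: λ₂ = 18.28π²/2² ≈ 45.104 (4× faster decay)
  n=3: λ₃ = 41.13π²/2² ≈ 101.484 (9× faster decay)
As t → ∞, higher modes decay exponentially faster. The n=1 mode dominates: v ~ c₁ sin(πx/2) e^{-λ₁t}.
Decay rate: λ₁ = 4.57π²/2² ≈ 11.276.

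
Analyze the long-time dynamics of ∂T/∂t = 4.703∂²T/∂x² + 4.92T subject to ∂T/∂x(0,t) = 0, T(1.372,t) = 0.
Long-time behavior: T → 0. Diffusion dominates reaction (r=4.92 < κπ²/(4L²)≈6.16); solution decays.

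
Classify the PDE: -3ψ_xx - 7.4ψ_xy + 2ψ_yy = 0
A = -3, B = -7.4, C = 2. Discriminant B² - 4AC = 78.76. Since 78.76 > 0, hyperbolic.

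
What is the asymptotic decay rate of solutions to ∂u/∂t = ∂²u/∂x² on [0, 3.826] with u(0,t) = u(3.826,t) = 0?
Eigenvalues: λₙ = n²π²/3.826².
First three modes:
  n=1: λ₁ = π²/3.826² ≈ 0.674
  n=2: λ₂ = 4π²/3.826² ≈ 2.697 (4× faster decay)
  n=3: λ₃ = 9π²/3.826² ≈ 6.068 (9× faster decay)
As t → ∞, higher modes decay exponentially faster. The n=1 mode dominates: u ~ c₁ sin(πx/3.826) e^{-λ₁t}.
Decay rate: λ₁ = π²/3.826² ≈ 0.674.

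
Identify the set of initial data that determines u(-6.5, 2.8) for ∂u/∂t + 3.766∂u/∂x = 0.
A single point: x = -17.0448. The characteristic through (-6.5, 2.8) is x - 3.766t = const, so x = -6.5 - 3.766·2.8 = -17.0448.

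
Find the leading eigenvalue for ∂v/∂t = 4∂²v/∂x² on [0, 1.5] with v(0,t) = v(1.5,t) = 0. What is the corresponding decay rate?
Eigenvalues: λₙ = 4n²π²/1.5².
First three modes:
  n=1: λ₁ = 4π²/1.5² ≈ 17.546
  n=2: λ₂ = 16π²/1.5² ≈ 70.184 (4× faster decay)
  n=3: λ₃ = 36π²/1.5² ≈ 157.914 (9× faster decay)
As t → ∞, higher modes decay exponentially faster. The n=1 mode dominates: v ~ c₁ sin(πx/1.5) e^{-λ₁t}.
Decay rate: λ₁ = 4π²/1.5² ≈ 17.546.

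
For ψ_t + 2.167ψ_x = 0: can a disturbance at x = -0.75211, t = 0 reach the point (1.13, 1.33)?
No. Only data at x = -1.75211 affects (1.13, 1.33). Advection has one-way propagation along characteristics.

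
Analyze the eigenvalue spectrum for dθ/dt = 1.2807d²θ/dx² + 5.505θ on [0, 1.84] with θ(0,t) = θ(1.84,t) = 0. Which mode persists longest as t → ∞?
Eigenvalues: λₙ = 1.2807n²π²/1.84² - 5.505.
First three modes:
  n=1: λ₁ = 1.2807π²/1.84² - 5.505 ≈ -1.772
  n=2: λ₂ = 5.1228π²/1.84² - 5.505 ≈ 9.429
  n=3: λ₃ = 11.5263π²/1.84² - 5.505 ≈ 28.096
Since 1.2807π²/1.84² ≈ 3.733 < 5.505, λ₁ < 0.
The n=1 mode grows fastest (−λₙ is largest for n=1) → dominates.
Asymptotic: θ ~ c₁ sin(πx/1.84) e^{1.772t} (exponential growth at rate −λ₁ ≈ 1.772).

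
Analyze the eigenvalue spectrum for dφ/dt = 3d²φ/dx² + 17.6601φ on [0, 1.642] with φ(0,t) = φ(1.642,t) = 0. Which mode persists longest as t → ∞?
Eigenvalues: λₙ = 3n²π²/1.642² - 17.6601.
First three modes:
  n=1: λ₁ = 3π²/1.642² - 17.6601 ≈ -6.678
  n=2: λ₂ = 12π²/1.642² - 17.6601 ≈ 26.267
  n=3: λ₃ = 27π²/1.642² - 17.6601 ≈ 81.176
Since 3π²/1.642² ≈ 10.982 < 17.6601, λ₁ < 0.
The n=1 mode grows fastest (−λₙ is largest for n=1) → dominates.
Asymptotic: φ ~ c₁ sin(πx/1.642) e^{6.678t} (exponential growth at rate −λ₁ ≈ 6.678).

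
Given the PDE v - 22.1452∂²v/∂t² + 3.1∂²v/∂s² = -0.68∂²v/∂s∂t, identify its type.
Rewriting in standard form: 3.1∂²v/∂s² + 0.68∂²v/∂s∂t - 22.1452∂²v/∂t² + v = 0. The second-order coefficients are A = 3.1, B = 0.68, C = -22.1452. Since B² - 4AC = 275.06288 > 0, this is a hyperbolic PDE.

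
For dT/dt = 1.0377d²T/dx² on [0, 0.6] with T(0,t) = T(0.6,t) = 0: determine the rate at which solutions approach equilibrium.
Eigenvalues: λₙ = 1.0377n²π²/0.6².
First three modes:
  n=1: λ₁ = 1.0377π²/0.6² ≈ 28.449
  n=2: λ₂ = 4.1508π²/0.6² ≈ 113.797 (4× faster decay)
  n=3: λ₃ = 9.3393π²/0.6² ≈ 256.042 (9× faster decay)
As t → ∞, higher modes decay exponentially faster. The n=1 mode dominates: T ~ c₁ sin(πx/0.6) e^{-λ₁t}.
Decay rate: λ₁ = 1.0377π²/0.6² ≈ 28.449.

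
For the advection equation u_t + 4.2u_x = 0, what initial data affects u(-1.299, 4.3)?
A single point: x = -19.359. The characteristic through (-1.299, 4.3) is x - 4.2t = const, so x = -1.299 - 4.2·4.3 = -19.359.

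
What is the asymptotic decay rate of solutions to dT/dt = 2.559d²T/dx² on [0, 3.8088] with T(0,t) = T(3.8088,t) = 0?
Eigenvalues: λₙ = 2.559n²π²/3.8088².
First three modes:
  n=1: λ₁ = 2.559π²/3.8088² ≈ 1.741
  n=2: λ₂ = 10.236π²/3.8088² ≈ 6.964 (4× faster decay)
  n=3: λ₃ = 23.031π²/3.8088² ≈ 15.669 (9× faster decay)
As t → ∞, higher modes decay exponentially faster. The n=1 mode dominates: T ~ c₁ sin(πx/3.8088) e^{-λ₁t}.
Decay rate: λ₁ = 2.559π²/3.8088² ≈ 1.741.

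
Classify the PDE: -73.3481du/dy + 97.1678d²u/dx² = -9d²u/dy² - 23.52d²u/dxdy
Rewriting in standard form: 97.1678d²u/dx² + 23.52d²u/dxdy + 9d²u/dy² - 73.3481du/dy = 0. A = 97.1678, B = 23.52, C = 9. Discriminant B² - 4AC = -2944.8504. Since -2944.8504 < 0, elliptic.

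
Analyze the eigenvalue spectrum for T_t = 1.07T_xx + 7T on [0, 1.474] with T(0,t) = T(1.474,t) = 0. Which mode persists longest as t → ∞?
Eigenvalues: λₙ = 1.07n²π²/1.474² - 7.
First three modes:
  n=1: λ₁ = 1.07π²/1.474² - 7 ≈ -2.139
  n=2: λ₂ = 4.28π²/1.474² - 7 ≈ 12.442
  n=3: λ₃ = 9.63π²/1.474² - 7 ≈ 36.745
Since 1.07π²/1.474² ≈ 4.861 < 7, λ₁ < 0.
The n=1 mode grows fastest (−λₙ is largest for n=1) → dominates.
Asymptotic: T ~ c₁ sin(πx/1.474) e^{2.139t} (exponential growth at rate −λ₁ ≈ 2.139).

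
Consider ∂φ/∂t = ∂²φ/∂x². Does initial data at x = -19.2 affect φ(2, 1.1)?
Yes, for any finite x. The heat equation has infinite propagation speed, so all initial data affects all points at any t > 0.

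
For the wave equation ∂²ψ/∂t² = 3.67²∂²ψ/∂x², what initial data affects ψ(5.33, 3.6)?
Domain of dependence: [-7.882, 18.542]. Signals travel at speed 3.67, so data within |x - 5.33| ≤ 3.67·3.6 = 13.212 can reach the point.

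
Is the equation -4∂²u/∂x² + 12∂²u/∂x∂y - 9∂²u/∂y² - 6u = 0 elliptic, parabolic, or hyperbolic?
Computing B² - 4AC with A = -4, B = 12, C = -9: discriminant = 0 (zero). Answer: parabolic.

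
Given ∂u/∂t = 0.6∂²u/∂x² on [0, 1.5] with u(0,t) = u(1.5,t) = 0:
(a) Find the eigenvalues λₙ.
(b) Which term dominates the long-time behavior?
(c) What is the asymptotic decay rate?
Eigenvalues: λₙ = 0.6n²π²/1.5².
First three modes:
  n=1: λ₁ = 0.6π²/1.5² ≈ 2.632
  n=2: λ₂ = 2.4π²/1.5² ≈ 10.528 (4× faster decay)
  n=3: λ₃ = 5.4π²/1.5² ≈ 23.687 (9× faster decay)
As t → ∞, higher modes decay exponentially faster. The n=1 mode dominates: u ~ c₁ sin(πx/1.5) e^{-λ₁t}.
Decay rate: λ₁ = 0.6π²/1.5² ≈ 2.632.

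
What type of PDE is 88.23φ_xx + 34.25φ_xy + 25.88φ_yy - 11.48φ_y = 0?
With A = 88.23, B = 34.25, C = 25.88, the discriminant is -7960.5071. This is an elliptic PDE.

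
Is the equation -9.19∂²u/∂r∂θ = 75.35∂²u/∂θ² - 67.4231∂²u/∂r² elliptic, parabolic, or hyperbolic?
Rewriting in standard form: 67.4231∂²u/∂r² - 9.19∂²u/∂r∂θ - 75.35∂²u/∂θ² = 0. Computing B² - 4AC with A = 67.4231, B = -9.19, C = -75.35: discriminant = 20405.77844 (positive). Answer: hyperbolic.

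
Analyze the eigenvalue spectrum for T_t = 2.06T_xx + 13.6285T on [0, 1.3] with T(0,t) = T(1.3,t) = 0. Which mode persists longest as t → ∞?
Eigenvalues: λₙ = 2.06n²π²/1.3² - 13.6285.
First three modes:
  n=1: λ₁ = 2.06π²/1.3² - 13.6285 ≈ -1.598
  n=2: λ₂ = 8.24π²/1.3² - 13.6285 ≈ 34.493
  n=3: λ₃ = 18.54π²/1.3² - 13.6285 ≈ 94.645
Since 2.06π²/1.3² ≈ 12.03 < 13.6285, λ₁ < 0.
The n=1 mode grows fastest (−λₙ is largest for n=1) → dominates.
Asymptotic: T ~ c₁ sin(πx/1.3) e^{1.598t} (exponential growth at rate −λ₁ ≈ 1.598).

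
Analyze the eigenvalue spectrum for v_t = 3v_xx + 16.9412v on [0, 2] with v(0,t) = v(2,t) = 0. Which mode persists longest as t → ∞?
Eigenvalues: λₙ = 3n²π²/2² - 16.9412.
First three modes:
  n=1: λ₁ = 3π²/2² - 16.9412 ≈ -9.539
  n=2: λ₂ = 12π²/2² - 16.9412 ≈ 12.668
  n=3: λ₃ = 27π²/2² - 16.9412 ≈ 49.679
Since 3π²/2² ≈ 7.402 < 16.9412, λ₁ < 0.
The n=1 mode grows fastest (−λₙ is largest for n=1) → dominates.
Asymptotic: v ~ c₁ sin(πx/2) e^{9.539t} (exponential growth at rate −λ₁ ≈ 9.539).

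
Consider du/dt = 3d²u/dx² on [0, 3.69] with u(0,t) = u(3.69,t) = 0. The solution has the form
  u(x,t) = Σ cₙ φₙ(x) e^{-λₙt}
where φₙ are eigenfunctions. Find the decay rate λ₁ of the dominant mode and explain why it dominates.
Eigenvalues: λₙ = 3n²π²/3.69².
First three modes:
  n=1: λ₁ = 3π²/3.69² ≈ 2.175
  n=2: λ₂ = 12π²/3.69² ≈ 8.698 (4× faster decay)
  n=3: λ₃ = 27π²/3.69² ≈ 19.571 (9× faster decay)
As t → ∞, higher modes decay exponentially faster. The n=1 mode dominates: u ~ c₁ sin(πx/3.69) e^{-λ₁t}.
Decay rate: λ₁ = 3π²/3.69² ≈ 2.175.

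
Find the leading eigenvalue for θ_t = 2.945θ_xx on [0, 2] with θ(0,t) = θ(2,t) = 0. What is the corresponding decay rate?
Eigenvalues: λₙ = 2.945n²π²/2².
First three modes:
  n=1: λ₁ = 2.945π²/2² ≈ 7.266
  n=2: λ₂ = 11.78π²/2² ≈ 29.066 (4× faster decay)
  n=3: λ₃ = 26.505π²/2² ≈ 65.398 (9× faster decay)
As t → ∞, higher modes decay exponentially faster. The n=1 mode dominates: θ ~ c₁ sin(πx/2) e^{-λ₁t}.
Decay rate: λ₁ = 2.945π²/2² ≈ 7.266.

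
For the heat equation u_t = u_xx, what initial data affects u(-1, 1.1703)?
The entire real line. The heat equation has infinite propagation speed: any initial disturbance instantly affects all points (though exponentially small far away).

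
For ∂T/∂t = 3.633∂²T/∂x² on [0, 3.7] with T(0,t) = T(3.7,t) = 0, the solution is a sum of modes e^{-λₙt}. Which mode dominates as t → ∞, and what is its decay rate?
Eigenvalues: λₙ = 3.633n²π²/3.7².
First three modes:
  n=1: λ₁ = 3.633π²/3.7² ≈ 2.619
  n=2: λ₂ = 14.532π²/3.7² ≈ 10.477 (4× faster decay)
  n=3: λ₃ = 32.697π²/3.7² ≈ 23.572 (9× faster decay)
As t → ∞, higher modes decay exponentially faster. The n=1 mode dominates: T ~ c₁ sin(πx/3.7) e^{-λ₁t}.
Decay rate: λ₁ = 3.633π²/3.7² ≈ 2.619.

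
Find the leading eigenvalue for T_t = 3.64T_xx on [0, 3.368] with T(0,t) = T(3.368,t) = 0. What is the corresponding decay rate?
Eigenvalues: λₙ = 3.64n²π²/3.368².
First three modes:
  n=1: λ₁ = 3.64π²/3.368² ≈ 3.167
  n=2: λ₂ = 14.56π²/3.368² ≈ 12.668 (4× faster decay)
  n=3: λ₃ = 32.76π²/3.368² ≈ 28.504 (9× faster decay)
As t → ∞, higher modes decay exponentially faster. The n=1 mode dominates: T ~ c₁ sin(πx/3.368) e^{-λ₁t}.
Decay rate: λ₁ = 3.64π²/3.368² ≈ 3.167.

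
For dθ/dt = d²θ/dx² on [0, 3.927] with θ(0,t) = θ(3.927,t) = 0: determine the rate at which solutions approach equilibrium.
Eigenvalues: λₙ = n²π²/3.927².
First three modes:
  n=1: λ₁ = π²/3.927² ≈ 0.64
  n=2: λ₂ = 4π²/3.927² ≈ 2.56 (4× faster decay)
  n=3: λ₃ = 9π²/3.927² ≈ 5.76 (9× faster decay)
As t → ∞, higher modes decay exponentially faster. The n=1 mode dominates: θ ~ c₁ sin(πx/3.927) e^{-λ₁t}.
Decay rate: λ₁ = π²/3.927² ≈ 0.64.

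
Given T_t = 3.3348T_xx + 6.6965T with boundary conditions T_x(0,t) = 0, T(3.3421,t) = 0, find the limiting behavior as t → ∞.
T grows unboundedly. Reaction dominates diffusion (r=6.6965 > κπ²/(4L²)≈0.74); solution grows exponentially.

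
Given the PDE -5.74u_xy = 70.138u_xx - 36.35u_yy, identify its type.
Rewriting in standard form: -70.138u_xx - 5.74u_xy + 36.35u_yy = 0. The second-order coefficients are A = -70.138, B = -5.74, C = 36.35. Since B² - 4AC = 10231.0128 > 0, this is a hyperbolic PDE.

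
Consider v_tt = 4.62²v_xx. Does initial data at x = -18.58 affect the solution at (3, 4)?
No. The domain of dependence is [-15.48, 21.48], and -18.58 is outside this interval.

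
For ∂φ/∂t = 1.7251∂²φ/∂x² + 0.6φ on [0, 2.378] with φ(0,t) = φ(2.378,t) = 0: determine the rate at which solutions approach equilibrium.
Eigenvalues: λₙ = 1.7251n²π²/2.378² - 0.6.
First three modes:
  n=1: λ₁ = 1.7251π²/2.378² - 0.6 ≈ 2.411
  n=2: λ₂ = 6.9004π²/2.378² - 0.6 ≈ 11.443
  n=3: λ₃ = 15.5259π²/2.378² - 0.6 ≈ 26.498
Since 1.7251π²/2.378² ≈ 3.011 > 0.6, all λₙ > 0.
The n=1 mode decays slowest → dominates as t → ∞.
Asymptotic: φ ~ c₁ sin(πx/2.378) e^{-λ₁t} with decay rate λ₁ ≈ 2.411.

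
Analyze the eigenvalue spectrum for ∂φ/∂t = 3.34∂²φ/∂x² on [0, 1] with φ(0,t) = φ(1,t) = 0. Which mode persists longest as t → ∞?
Eigenvalues: λₙ = 3.34n²π².
First three modes:
  n=1: λ₁ = 3.34π² ≈ 32.964
  n=2: λ₂ = 13.36π² ≈ 131.858 (4× faster decay)
  n=3: λ₃ = 30.06π² ≈ 296.68 (9× faster decay)
As t → ∞, higher modes decay exponentially faster. The n=1 mode dominates: φ ~ c₁ sin(πx) e^{-λ₁t}.
Decay rate: λ₁ = 3.34π² ≈ 32.964.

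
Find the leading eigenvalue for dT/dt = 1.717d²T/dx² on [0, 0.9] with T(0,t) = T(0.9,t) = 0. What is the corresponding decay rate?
Eigenvalues: λₙ = 1.717n²π²/0.9².
First three modes:
  n=1: λ₁ = 1.717π²/0.9² ≈ 20.921
  n=2: λ₂ = 6.868π²/0.9² ≈ 83.684 (4× faster decay)
  n=3: λ₃ = 15.453π²/0.9² ≈ 188.29 (9× faster decay)
As t → ∞, higher modes decay exponentially faster. The n=1 mode dominates: T ~ c₁ sin(πx/0.9) e^{-λ₁t}.
Decay rate: λ₁ = 1.717π²/0.9² ≈ 20.921.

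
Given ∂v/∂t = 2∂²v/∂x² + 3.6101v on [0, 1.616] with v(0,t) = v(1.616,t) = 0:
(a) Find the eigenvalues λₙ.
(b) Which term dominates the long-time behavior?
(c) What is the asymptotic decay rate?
Eigenvalues: λₙ = 2n²π²/1.616² - 3.6101.
First three modes:
  n=1: λ₁ = 2π²/1.616² - 3.6101 ≈ 3.949
  n=2: λ₂ = 8π²/1.616² - 3.6101 ≈ 26.625
  n=3: λ₃ = 18π²/1.616² - 3.6101 ≈ 64.418
Since 2π²/1.616² ≈ 7.559 > 3.6101, all λₙ > 0.
The n=1 mode decays slowest → dominates as t → ∞.
Asymptotic: v ~ c₁ sin(πx/1.616) e^{-λ₁t} with decay rate λ₁ ≈ 3.949.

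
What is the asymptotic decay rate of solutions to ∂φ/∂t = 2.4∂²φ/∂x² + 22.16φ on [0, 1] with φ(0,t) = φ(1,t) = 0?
Eigenvalues: λₙ = 2.4n²π²/1² - 22.16.
First three modes:
  n=1: λ₁ = 2.4π² - 22.16 ≈ 1.527
  n=2: λ₂ = 9.6π² - 22.16 ≈ 72.588
  n=3: λ₃ = 21.6π² - 22.16 ≈ 191.023
Since 2.4π² ≈ 23.687 > 22.16, all λₙ > 0.
The n=1 mode decays slowest → dominates as t → ∞.
Asymptotic: φ ~ c₁ sin(πx/1) e^{-λ₁t} with decay rate λ₁ ≈ 1.527.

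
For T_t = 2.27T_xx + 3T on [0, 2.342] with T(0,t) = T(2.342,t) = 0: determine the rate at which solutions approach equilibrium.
Eigenvalues: λₙ = 2.27n²π²/2.342² - 3.
First three modes:
  n=1: λ₁ = 2.27π²/2.342² - 3 ≈ 1.085
  n=2: λ₂ = 9.08π²/2.342² - 3 ≈ 13.338
  n=3: λ₃ = 20.43π²/2.342² - 3 ≈ 33.762
Since 2.27π²/2.342² ≈ 4.085 > 3, all λₙ > 0.
The n=1 mode decays slowest → dominates as t → ∞.
Asymptotic: T ~ c₁ sin(πx/2.342) e^{-λ₁t} with decay rate λ₁ ≈ 1.085.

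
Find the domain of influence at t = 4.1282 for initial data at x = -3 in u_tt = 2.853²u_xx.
Domain of influence: [-14.7777546, 8.7777546]. Data at x = -3 spreads outward at speed 2.853.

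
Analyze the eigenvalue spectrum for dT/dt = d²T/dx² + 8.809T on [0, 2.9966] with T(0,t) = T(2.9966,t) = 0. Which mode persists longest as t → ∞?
Eigenvalues: λₙ = n²π²/2.9966² - 8.809.
First three modes:
  n=1: λ₁ = π²/2.9966² - 8.809 ≈ -7.71
  n=2: λ₂ = 4π²/2.9966² - 8.809 ≈ -4.413
  n=3: λ₃ = 9π²/2.9966² - 8.809 ≈ 1.083
Since π²/2.9966² ≈ 1.099 < 8.809, λ₁ < 0.
The n=1 mode grows fastest (−λₙ is largest for n=1) → dominates.
Asymptotic: T ~ c₁ sin(πx/2.9966) e^{7.71t} (exponential growth at rate −λ₁ ≈ 7.71).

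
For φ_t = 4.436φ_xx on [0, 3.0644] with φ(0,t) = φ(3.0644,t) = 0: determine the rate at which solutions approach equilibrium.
Eigenvalues: λₙ = 4.436n²π²/3.0644².
First three modes:
  n=1: λ₁ = 4.436π²/3.0644² ≈ 4.662
  n=2: λ₂ = 17.744π²/3.0644² ≈ 18.649 (4× faster decay)
  n=3: λ₃ = 39.924π²/3.0644² ≈ 41.961 (9× faster decay)
As t → ∞, higher modes decay exponentially faster. The n=1 mode dominates: φ ~ c₁ sin(πx/3.0644) e^{-λ₁t}.
Decay rate: λ₁ = 4.436π²/3.0644² ≈ 4.662.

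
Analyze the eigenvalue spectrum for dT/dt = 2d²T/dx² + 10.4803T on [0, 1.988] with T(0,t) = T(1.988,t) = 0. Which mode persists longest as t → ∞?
Eigenvalues: λₙ = 2n²π²/1.988² - 10.4803.
First three modes:
  n=1: λ₁ = 2π²/1.988² - 10.4803 ≈ -5.486
  n=2: λ₂ = 8π²/1.988² - 10.4803 ≈ 9.498
  n=3: λ₃ = 18π²/1.988² - 10.4803 ≈ 34.471
Since 2π²/1.988² ≈ 4.995 < 10.4803, λ₁ < 0.
The n=1 mode grows fastest (−λₙ is largest for n=1) → dominates.
Asymptotic: T ~ c₁ sin(πx/1.988) e^{5.486t} (exponential growth at rate −λ₁ ≈ 5.486).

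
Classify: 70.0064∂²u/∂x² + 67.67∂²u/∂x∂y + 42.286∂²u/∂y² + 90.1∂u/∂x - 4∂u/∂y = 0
Elliptic (discriminant = -7261.9336216).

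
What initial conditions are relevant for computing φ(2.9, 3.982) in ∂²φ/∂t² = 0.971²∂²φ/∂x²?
Domain of dependence: [-0.966522, 6.766522]. Signals travel at speed 0.971, so data within |x - 2.9| ≤ 0.971·3.982 = 3.866522 can reach the point.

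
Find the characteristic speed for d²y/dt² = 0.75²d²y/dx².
Speed = 0.75. Information travels along characteristics x = x₀ ± 0.75t.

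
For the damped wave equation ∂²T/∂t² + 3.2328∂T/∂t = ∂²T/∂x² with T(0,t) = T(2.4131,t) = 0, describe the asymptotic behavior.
T → 0. Damping (γ=3.2328) dissipates energy; oscillations decay exponentially.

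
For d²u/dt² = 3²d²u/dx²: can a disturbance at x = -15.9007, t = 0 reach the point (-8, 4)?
Yes. The domain of dependence is [-20, 4], and -15.9007 ∈ [-20, 4].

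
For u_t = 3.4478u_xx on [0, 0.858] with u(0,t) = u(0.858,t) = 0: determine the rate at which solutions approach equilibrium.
Eigenvalues: λₙ = 3.4478n²π²/0.858².
First three modes:
  n=1: λ₁ = 3.4478π²/0.858² ≈ 46.224
  n=2: λ₂ = 13.7912π²/0.858² ≈ 184.896 (4× faster decay)
  n=3: λ₃ = 31.0302π²/0.858² ≈ 416.016 (9× faster decay)
As t → ∞, higher modes decay exponentially faster. The n=1 mode dominates: u ~ c₁ sin(πx/0.858) e^{-λ₁t}.
Decay rate: λ₁ = 3.4478π²/0.858² ≈ 46.224.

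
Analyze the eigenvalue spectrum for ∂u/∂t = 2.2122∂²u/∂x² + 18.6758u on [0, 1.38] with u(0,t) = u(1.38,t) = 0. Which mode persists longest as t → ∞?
Eigenvalues: λₙ = 2.2122n²π²/1.38² - 18.6758.
First three modes:
  n=1: λ₁ = 2.2122π²/1.38² - 18.6758 ≈ -7.211
  n=2: λ₂ = 8.8488π²/1.38² - 18.6758 ≈ 27.183
  n=3: λ₃ = 19.9098π²/1.38² - 18.6758 ≈ 84.507
Since 2.2122π²/1.38² ≈ 11.465 < 18.6758, λ₁ < 0.
The n=1 mode grows fastest (−λₙ is largest for n=1) → dominates.
Asymptotic: u ~ c₁ sin(πx/1.38) e^{7.211t} (exponential growth at rate −λ₁ ≈ 7.211).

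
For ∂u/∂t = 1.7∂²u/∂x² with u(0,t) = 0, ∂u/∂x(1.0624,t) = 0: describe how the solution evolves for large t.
u → 0. Heat escapes through the Dirichlet boundary.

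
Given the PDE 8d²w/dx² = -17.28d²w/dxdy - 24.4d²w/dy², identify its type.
Rewriting in standard form: 8d²w/dx² + 17.28d²w/dxdy + 24.4d²w/dy² = 0. The second-order coefficients are A = 8, B = 17.28, C = 24.4. Since B² - 4AC = -482.2016 < 0, this is an elliptic PDE.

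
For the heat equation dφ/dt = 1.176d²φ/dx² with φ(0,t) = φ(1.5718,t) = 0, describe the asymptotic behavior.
φ → 0. Heat diffuses out through both boundaries.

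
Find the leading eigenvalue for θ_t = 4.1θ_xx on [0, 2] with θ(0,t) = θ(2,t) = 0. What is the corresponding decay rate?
Eigenvalues: λₙ = 4.1n²π²/2².
First three modes:
  n=1: λ₁ = 4.1π²/2² ≈ 10.116
  n=2: λ₂ = 16.4π²/2² ≈ 40.465 (4× faster decay)
  n=3: λ₃ = 36.9π²/2² ≈ 91.047 (9× faster decay)
As t → ∞, higher modes decay exponentially faster. The n=1 mode dominates: θ ~ c₁ sin(πx/2) e^{-λ₁t}.
Decay rate: λ₁ = 4.1π²/2² ≈ 10.116.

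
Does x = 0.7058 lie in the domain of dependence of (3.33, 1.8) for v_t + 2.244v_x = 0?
No. Only data at x = -0.7092 affects (3.33, 1.8). Advection has one-way propagation along characteristics.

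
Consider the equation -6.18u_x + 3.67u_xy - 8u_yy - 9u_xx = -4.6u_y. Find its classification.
Rewriting in standard form: -9u_xx + 3.67u_xy - 8u_yy - 6.18u_x + 4.6u_y = 0. Elliptic. (A = -9, B = 3.67, C = -8 gives B² - 4AC = -274.5311.)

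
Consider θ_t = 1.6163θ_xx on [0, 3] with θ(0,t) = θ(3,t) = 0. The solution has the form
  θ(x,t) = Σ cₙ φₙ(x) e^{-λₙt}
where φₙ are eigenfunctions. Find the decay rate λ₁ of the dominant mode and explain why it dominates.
Eigenvalues: λₙ = 1.6163n²π²/3².
First three modes:
  n=1: λ₁ = 1.6163π²/3² ≈ 1.772
  n=2: λ₂ = 6.4652π²/3² ≈ 7.09 (4× faster decay)
  n=3: λ₃ = 14.5467π²/3² ≈ 15.952 (9× faster decay)
As t → ∞, higher modes decay exponentially faster. The n=1 mode dominates: θ ~ c₁ sin(πx/3) e^{-λ₁t}.
Decay rate: λ₁ = 1.6163π²/3² ≈ 1.772.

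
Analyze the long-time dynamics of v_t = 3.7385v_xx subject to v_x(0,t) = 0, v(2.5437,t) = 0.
Long-time behavior: v → 0. Heat escapes through the Dirichlet boundary.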